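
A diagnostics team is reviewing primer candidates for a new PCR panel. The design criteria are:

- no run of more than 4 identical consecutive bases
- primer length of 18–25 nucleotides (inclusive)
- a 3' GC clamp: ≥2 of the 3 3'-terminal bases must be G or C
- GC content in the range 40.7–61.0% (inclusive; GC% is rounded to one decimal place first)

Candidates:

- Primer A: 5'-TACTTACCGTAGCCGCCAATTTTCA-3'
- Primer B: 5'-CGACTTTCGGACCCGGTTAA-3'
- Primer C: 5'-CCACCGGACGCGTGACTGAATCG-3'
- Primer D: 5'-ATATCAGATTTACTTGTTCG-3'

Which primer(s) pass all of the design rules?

None of the candidates satisfy all criteria.

Primer A (25 nt, A=6 T=8 G=3 C=8): longest run = 4 ✓; length 25 ✓; 3' end TCA has 1 G/C, need ≥2 ✗; GC 11/25 = 44.0% ✓ — fails.
Primer B (20 nt, A=4 T=5 G=5 C=6): longest run = 3 ✓; length 20 ✓; 3' end TAA has 0 G/C, need ≥2 ✗; GC 11/20 = 55.0% ✓ — fails.
Primer C (23 nt, A=5 T=3 G=7 C=8): longest run = 2 ✓; length 23 ✓; 3' end TCG has 2 G/C ✓; GC 15/23 = 65.2%, outside 40.7–61.0% ✗ — fails.
Primer D (20 nt, A=5 T=9 G=3 C=3): longest run = 3 ✓; length 20 ✓; 3' end TCG has 2 G/C ✓; GC 6/20 = 30.0%, outside 40.7–61.0% ✗ — fails.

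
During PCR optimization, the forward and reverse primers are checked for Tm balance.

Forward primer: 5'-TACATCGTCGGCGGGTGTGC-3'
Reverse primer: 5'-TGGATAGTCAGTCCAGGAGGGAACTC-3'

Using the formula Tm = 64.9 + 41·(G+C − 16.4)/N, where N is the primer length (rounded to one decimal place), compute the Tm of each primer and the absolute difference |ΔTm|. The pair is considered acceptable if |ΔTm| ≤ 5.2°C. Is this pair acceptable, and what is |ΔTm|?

|ΔTm| = 3.2°C; the pair is acceptable.

Forward: G+C = 13, N = 20 → Tm = 64.9 + 41·(13 − 16.4)/20 = 57.9°C.
Reverse: G+C = 14, N = 26 → Tm = 64.9 + 41·(14 − 16.4)/26 = 61.1°C.
|ΔTm| = |57.9 − 61.1| = 3.2°C, ≤ 5.2°C.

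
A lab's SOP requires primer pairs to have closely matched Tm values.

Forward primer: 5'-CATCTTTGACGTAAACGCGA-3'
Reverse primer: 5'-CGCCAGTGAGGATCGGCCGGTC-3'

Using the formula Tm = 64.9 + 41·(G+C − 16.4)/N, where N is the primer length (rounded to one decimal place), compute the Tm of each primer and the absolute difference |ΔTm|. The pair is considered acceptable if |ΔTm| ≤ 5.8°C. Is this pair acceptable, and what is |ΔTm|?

|ΔTm| = 14.5°C; the pair is not acceptable.

Forward: G+C = 9, N = 20 → Tm = 64.9 + 41·(9 − 16.4)/20 = 49.7°C.
Reverse: G+C = 16, N = 22 → Tm = 64.9 + 41·(16 − 16.4)/22 = 64.2°C.
|ΔTm| = |49.7 − 64.2| = 14.5°C, > 5.8°C.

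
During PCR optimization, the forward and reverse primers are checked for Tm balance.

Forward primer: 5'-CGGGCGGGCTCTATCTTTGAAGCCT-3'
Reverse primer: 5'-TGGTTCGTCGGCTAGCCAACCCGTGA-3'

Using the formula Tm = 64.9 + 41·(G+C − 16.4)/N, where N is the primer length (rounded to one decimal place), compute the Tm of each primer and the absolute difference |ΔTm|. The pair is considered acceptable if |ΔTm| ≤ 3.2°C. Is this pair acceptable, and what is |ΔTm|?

|ΔTm| = 1.7°C; the pair is acceptable.

Forward: G+C = 15, N = 25 → Tm = 64.9 + 41·(15 − 16.4)/25 = 62.6°C.
Reverse: G+C = 16, N = 26 → Tm = 64.9 + 41·(16 − 16.4)/26 = 64.3°C.
|ΔTm| = |62.6 − 64.3| = 1.7°C, ≤ 3.2°C.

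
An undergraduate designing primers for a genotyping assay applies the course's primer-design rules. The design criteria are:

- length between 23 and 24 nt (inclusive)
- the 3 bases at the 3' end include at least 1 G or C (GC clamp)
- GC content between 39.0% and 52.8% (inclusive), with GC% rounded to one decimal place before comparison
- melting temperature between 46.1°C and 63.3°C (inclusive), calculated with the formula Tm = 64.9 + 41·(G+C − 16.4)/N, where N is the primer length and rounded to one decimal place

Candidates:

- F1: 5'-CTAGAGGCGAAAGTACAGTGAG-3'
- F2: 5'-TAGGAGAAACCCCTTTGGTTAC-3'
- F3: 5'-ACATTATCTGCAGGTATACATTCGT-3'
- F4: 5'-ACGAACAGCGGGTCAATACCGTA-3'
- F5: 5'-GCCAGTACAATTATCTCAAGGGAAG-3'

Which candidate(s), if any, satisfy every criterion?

F1 (22 nt, A=8 T=3 G=8 C=3): length 22, outside 23–24 ✗; 3' end GAG has 2 G/C ✓; GC 11/22 = 50.0% ✓; Tm = 64.9 + 41·(11 − 16.4)/22 = 54.8°C ✓ — fails.
F2 (22 nt, A=6 T=6 G=5 C=5): length 22, outside 23–24 ✗; 3' end TAC has 1 G/C ✓; GC 10/22 = 45.5% ✓; Tm = 64.9 + 41·(10 − 16.4)/22 = 53.0°C ✓ — fails.
F3 (25 nt, A=7 T=9 G=4 C=5): length 25, outside 23–24 ✗; 3' end CGT has 2 G/C ✓; GC 9/25 = 36.0%, outside 39.0–52.8% ✗; Tm = 64.9 + 41·(9 − 16.4)/25 = 52.8°C ✓ — fails.
F4 (23 nt, A=8 T=3 G=6 C=6): length 23 ✓; 3' end GTA has 1 G/C ✓; GC 12/23 = 52.2% ✓; Tm = 64.9 + 41·(12 − 16.4)/23 = 57.1°C ✓ — passes.
F5 (25 nt, A=9 T=5 G=6 C=5): length 25, outside 23–24 ✗; 3' end AAG has 1 G/C ✓; GC 11/25 = 44.0% ✓; Tm = 64.9 + 41·(11 − 16.4)/25 = 56.0°C ✓ — fails.

F4 only.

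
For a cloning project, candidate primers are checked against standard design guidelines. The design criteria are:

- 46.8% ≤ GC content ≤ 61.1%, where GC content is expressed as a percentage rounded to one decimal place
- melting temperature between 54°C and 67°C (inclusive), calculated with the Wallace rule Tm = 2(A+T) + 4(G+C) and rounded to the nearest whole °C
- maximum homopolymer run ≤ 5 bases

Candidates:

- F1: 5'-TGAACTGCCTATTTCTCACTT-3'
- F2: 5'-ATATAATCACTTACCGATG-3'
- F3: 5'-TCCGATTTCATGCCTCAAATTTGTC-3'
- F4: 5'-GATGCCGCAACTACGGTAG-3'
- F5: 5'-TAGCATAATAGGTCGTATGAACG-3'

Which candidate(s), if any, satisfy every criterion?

F1 (21 nt, A=4 T=9 G=2 C=6): GC 8/21 = 38.1%, outside 46.8–61.1% ✗; Tm = 2·13 + 4·8 = 58°C ✓; longest run = 3 ✓ — fails.
F2 (19 nt, A=7 T=6 G=2 C=4): GC 6/19 = 31.6%, outside 46.8–61.1% ✗; Tm = 2·13 + 4·6 = 50°C, outside 54–67°C ✗; longest run = 2 ✓ — fails.
F3 (25 nt, A=5 T=10 G=3 C=7): GC 10/25 = 40.0%, outside 46.8–61.1% ✗; Tm = 2·15 + 4·10 = 70°C, outside 54–67°C ✗; longest run = 3 ✓ — fails.
F4 (19 nt, A=5 T=3 G=6 C=5): GC 11/19 = 57.9% ✓; Tm = 2·8 + 4·11 = 60°C ✓; longest run = 2 ✓ — passes.
F5 (23 nt, A=8 T=6 G=6 C=3): GC 9/23 = 39.1%, outside 46.8–61.1% ✗; Tm = 2·14 + 4·9 = 64°C ✓; longest run = 2 ✓ — fails.

F4 only.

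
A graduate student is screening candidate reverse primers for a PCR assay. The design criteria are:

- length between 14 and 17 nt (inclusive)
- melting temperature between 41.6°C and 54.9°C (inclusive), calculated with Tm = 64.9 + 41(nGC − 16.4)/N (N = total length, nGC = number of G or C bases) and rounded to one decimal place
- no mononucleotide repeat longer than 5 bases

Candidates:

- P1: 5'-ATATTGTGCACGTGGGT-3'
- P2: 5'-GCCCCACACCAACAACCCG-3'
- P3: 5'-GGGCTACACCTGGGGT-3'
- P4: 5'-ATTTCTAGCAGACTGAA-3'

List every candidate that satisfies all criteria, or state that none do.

P1 (17 nt, A=3 T=6 G=6 C=2): length 17 ✓; Tm = 64.9 + 41·(8 − 16.4)/17 = 44.6°C ✓; longest run = 3 ✓ — passes.
P2 (19 nt, A=6 T=0 G=2 C=11): length 19, outside 14–17 ✗; Tm = 64.9 + 41·(13 − 16.4)/19 = 57.6°C, outside 41.6–54.9°C ✗; longest run = 4 ✓ — fails.
P3 (16 nt, A=2 T=3 G=7 C=4): length 16 ✓; Tm = 64.9 + 41·(11 − 16.4)/16 = 51.1°C ✓; longest run = 4 ✓ — passes.
P4 (17 nt, A=6 T=5 G=3 C=3): length 17 ✓; Tm = 64.9 + 41·(6 − 16.4)/17 = 39.8°C, outside 41.6–54.9°C ✗; longest run = 3 ✓ — fails.

P1 and P3.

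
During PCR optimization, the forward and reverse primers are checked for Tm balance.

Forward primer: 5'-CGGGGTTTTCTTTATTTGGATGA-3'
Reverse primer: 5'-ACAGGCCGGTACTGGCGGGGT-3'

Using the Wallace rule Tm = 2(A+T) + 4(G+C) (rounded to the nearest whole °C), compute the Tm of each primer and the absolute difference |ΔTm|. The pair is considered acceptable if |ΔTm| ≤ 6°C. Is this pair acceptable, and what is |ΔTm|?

Forward: A=3 T=11 G=7 C=2 → Tm = 2·14 + 4·9 = 64°C.
Reverse: A=3 T=3 G=10 C=5 → Tm = 2·6 + 4·15 = 72°C.
|ΔTm| = |64 − 72| = 8°C, > 6°C.

|ΔTm| = 8°C; the pair is not acceptable.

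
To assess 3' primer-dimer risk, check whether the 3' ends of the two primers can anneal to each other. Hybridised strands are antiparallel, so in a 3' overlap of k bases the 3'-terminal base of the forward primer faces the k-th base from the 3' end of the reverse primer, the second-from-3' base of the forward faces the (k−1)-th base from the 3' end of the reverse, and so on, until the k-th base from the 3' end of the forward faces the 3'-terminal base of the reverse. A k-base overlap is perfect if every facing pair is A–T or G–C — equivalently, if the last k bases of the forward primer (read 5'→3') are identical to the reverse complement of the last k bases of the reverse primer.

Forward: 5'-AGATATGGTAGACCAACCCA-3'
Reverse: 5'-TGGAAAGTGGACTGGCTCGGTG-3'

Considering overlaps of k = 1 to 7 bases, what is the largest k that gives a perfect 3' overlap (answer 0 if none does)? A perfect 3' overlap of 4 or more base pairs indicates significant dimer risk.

Last 7 bases (5'→3') — forward …CAACCCA, reverse …CTCGGTG.
Reverse complement of the reverse primer's last 7 bases: CACCGAG; its first k bases are the reverse complement of the reverse primer's last k bases, so a perfect k-base overlap needs the forward primer's last k bases to equal them.
Comparing (forward last k vs required): k=1: A vs C ✗; k=2: CA vs CA ✓; k=3: CCA vs CAC ✗; k=4: CCCA vs CACC ✗; k=5: ACCCA vs CACCG ✗; k=6: AACCCA vs CACCGA ✗; k=7: CAACCCA vs CACCGAG ✗.
Only k = 2 is perfect, so the longest perfect 3' overlap is 2.

Longest perfect overlap: 2 complementary base pairs; below the dimer-risk threshold (threshold 4).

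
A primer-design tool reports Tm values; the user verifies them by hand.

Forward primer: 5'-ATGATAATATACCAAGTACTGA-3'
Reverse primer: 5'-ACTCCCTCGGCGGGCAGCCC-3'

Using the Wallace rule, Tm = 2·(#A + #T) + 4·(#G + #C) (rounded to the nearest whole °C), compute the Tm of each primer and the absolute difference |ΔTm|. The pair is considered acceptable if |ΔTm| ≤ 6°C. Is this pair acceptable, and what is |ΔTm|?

Forward: A=10 T=6 G=3 C=3 → Tm = 2·16 + 4·6 = 56°C.
Reverse: A=2 T=2 G=6 C=10 → Tm = 2·4 + 4·16 = 72°C.
|ΔTm| = |56 − 72| = 16°C, > 6°C.

|ΔTm| = 16°C; the pair is not acceptable.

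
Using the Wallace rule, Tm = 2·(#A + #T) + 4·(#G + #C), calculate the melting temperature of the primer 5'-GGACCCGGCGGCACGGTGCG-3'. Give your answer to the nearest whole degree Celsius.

74°C

Base counts: A=2, T=1, G=10, C=7 (length 20).
Tm = 2·(2+1) + 4·(10+7) = 2·3 + 4·17 = 6 + 68 = 74°C.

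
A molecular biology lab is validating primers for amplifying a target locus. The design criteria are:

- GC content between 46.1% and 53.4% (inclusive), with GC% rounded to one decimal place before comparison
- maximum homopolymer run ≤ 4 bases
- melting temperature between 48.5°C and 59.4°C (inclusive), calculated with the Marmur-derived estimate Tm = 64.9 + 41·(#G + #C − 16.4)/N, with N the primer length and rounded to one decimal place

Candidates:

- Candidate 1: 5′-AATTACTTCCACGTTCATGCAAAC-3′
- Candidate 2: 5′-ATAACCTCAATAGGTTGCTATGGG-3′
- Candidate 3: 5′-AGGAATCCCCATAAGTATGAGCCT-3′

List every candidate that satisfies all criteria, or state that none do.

None of the candidates satisfy all criteria.

Candidate 1 (24 nt, A=8 T=7 G=2 C=7): GC 9/24 = 37.5%, outside 46.1–53.4% ✗; longest run = 3 ✓; Tm = 64.9 + 41·(9 − 16.4)/24 = 52.3°C ✓ — fails.
Candidate 2 (24 nt, A=7 T=7 G=6 C=4): GC 10/24 = 41.7%, outside 46.1–53.4% ✗; longest run = 3 ✓; Tm = 64.9 + 41·(10 − 16.4)/24 = 54.0°C ✓ — fails.
Candidate 3 (24 nt, A=8 T=5 G=5 C=6): GC 11/24 = 45.8%, outside 46.1–53.4% ✗; longest run = 4 ✓; Tm = 64.9 + 41·(11 − 16.4)/24 = 55.7°C ✓ — fails.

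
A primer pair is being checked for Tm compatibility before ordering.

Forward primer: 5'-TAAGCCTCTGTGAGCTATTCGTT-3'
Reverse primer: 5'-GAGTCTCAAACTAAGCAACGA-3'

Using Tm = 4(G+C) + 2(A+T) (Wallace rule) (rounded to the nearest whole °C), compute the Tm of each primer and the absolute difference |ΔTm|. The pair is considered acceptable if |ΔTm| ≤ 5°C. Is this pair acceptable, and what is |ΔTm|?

Forward: A=4 T=9 G=5 C=5 → Tm = 2·13 + 4·10 = 66°C.
Reverse: A=9 T=3 G=4 C=5 → Tm = 2·12 + 4·9 = 60°C.
|ΔTm| = |66 − 60| = 6°C, > 5°C.

|ΔTm| = 6°C; the pair is not acceptable.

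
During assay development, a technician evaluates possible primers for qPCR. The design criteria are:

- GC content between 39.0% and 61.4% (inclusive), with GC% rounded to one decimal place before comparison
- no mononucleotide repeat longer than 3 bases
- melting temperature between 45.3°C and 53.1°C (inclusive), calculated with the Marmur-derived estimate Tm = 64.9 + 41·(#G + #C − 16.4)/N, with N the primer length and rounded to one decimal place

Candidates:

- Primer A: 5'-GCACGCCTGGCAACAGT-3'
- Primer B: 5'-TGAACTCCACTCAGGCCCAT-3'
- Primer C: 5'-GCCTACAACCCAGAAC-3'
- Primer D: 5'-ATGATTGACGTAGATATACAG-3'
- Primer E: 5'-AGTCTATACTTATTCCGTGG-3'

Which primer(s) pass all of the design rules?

Primer C and Primer E.

Primer A (17 nt, A=4 T=2 G=5 C=6): GC 11/17 = 64.7%, outside 39.0–61.4% ✗; longest run = 2 ✓; Tm = 64.9 + 41·(11 − 16.4)/17 = 51.9°C ✓ — fails.
Primer B (20 nt, A=5 T=4 G=3 C=8): GC 11/20 = 55.0% ✓; longest run = 3 ✓; Tm = 64.9 + 41·(11 − 16.4)/20 = 53.8°C, outside 45.3–53.1°C ✗ — fails.
Primer C (16 nt, A=6 T=1 G=2 C=7): GC 9/16 = 56.3% ✓; longest run = 3 ✓; Tm = 64.9 + 41·(9 − 16.4)/16 = 45.9°C ✓ — passes.
Primer D (21 nt, A=8 T=6 G=5 C=2): GC 7/21 = 33.3%, outside 39.0–61.4% ✗; longest run = 2 ✓; Tm = 64.9 + 41·(7 − 16.4)/21 = 46.5°C ✓ — fails.
Primer E (20 nt, A=4 T=8 G=4 C=4): GC 8/20 = 40.0% ✓; longest run = 2 ✓; Tm = 64.9 + 41·(8 − 16.4)/20 = 47.7°C ✓ — passes.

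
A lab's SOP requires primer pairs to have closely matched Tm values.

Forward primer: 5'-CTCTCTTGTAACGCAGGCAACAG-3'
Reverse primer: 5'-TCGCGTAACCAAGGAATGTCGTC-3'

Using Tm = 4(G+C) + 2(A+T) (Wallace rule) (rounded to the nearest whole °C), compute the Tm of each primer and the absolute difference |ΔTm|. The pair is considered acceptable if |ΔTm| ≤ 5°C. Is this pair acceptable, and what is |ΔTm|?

Forward: A=6 T=5 G=5 C=7 → Tm = 2·11 + 4·12 = 70°C.
Reverse: A=6 T=5 G=6 C=6 → Tm = 2·11 + 4·12 = 70°C.
|ΔTm| = |70 − 70| = 0°C, ≤ 5°C.

|ΔTm| = 0°C; the pair is acceptable.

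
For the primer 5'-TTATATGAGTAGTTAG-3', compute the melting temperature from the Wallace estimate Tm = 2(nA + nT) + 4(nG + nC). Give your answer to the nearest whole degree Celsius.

Base counts: A=5, T=7, G=4, C=0 (length 16).
Tm = 2·(5+7) + 4·(4+0) = 2·12 + 4·4 = 24 + 16 = 40°C.

40°C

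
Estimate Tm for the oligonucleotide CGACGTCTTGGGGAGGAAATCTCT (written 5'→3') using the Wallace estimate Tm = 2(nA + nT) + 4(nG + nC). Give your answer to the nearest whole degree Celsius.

Base counts: A=5, T=6, G=8, C=5 (length 24).
Tm = 2·(5+6) + 4·(8+5) = 2·11 + 4·13 = 22 + 52 = 74°C.

74°C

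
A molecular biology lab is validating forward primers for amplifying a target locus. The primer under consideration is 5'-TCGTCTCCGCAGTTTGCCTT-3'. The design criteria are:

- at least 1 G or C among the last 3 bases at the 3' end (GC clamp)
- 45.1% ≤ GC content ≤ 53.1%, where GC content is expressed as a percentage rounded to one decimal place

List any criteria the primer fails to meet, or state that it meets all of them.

Fails: GC content.

Base counts: A=1, T=8, G=4, C=7 (length 20).
GC clamp: 3' end CTT has 1 G/C ✓
GC content: GC 11/20 = 55.0%, outside 45.1–53.1% ✗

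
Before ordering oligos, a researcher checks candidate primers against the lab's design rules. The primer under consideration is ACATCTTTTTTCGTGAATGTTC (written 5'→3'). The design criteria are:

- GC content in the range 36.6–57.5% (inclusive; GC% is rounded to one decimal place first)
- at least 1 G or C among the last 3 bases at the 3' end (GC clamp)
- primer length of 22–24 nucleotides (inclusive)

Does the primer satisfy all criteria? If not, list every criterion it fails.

Base counts: A=4, T=11, G=3, C=4 (length 22).
GC content: GC 7/22 = 31.8%, outside 36.6–57.5% ✗
GC clamp: 3' end TTC has 1 G/C ✓
length: length 22 ✓

Fails: GC content.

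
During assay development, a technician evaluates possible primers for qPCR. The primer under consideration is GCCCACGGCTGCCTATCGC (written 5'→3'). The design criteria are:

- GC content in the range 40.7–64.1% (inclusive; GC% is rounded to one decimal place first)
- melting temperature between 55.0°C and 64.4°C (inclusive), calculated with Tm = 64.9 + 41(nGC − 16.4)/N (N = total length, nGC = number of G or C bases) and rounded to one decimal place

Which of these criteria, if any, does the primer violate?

Base counts: A=2, T=3, G=5, C=9 (length 19).
GC content: GC 14/19 = 73.7%, outside 40.7–64.1% ✗
Tm: Tm = 64.9 + 41·(14 − 16.4)/19 = 59.7°C ✓

Fails: GC content.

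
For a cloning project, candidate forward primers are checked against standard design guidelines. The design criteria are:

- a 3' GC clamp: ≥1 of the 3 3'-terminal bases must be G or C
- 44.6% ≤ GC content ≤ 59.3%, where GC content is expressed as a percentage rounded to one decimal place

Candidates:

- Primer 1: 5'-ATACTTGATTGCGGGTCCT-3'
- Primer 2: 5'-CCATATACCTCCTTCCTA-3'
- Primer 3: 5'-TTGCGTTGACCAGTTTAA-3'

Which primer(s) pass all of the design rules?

Primer 1 only.

Primer 1 (19 nt, A=3 T=7 G=5 C=4): 3' end CCT has 2 G/C ✓; GC 9/19 = 47.4% ✓ — passes.
Primer 2 (18 nt, A=4 T=6 G=0 C=8): 3' end CTA has 1 G/C ✓; GC 8/18 = 44.4%, outside 44.6–59.3% ✗ — fails.
Primer 3 (18 nt, A=4 T=7 G=4 C=3): 3' end TAA has 0 G/C, need ≥1 ✗; GC 7/18 = 38.9%, outside 44.6–59.3% ✗ — fails.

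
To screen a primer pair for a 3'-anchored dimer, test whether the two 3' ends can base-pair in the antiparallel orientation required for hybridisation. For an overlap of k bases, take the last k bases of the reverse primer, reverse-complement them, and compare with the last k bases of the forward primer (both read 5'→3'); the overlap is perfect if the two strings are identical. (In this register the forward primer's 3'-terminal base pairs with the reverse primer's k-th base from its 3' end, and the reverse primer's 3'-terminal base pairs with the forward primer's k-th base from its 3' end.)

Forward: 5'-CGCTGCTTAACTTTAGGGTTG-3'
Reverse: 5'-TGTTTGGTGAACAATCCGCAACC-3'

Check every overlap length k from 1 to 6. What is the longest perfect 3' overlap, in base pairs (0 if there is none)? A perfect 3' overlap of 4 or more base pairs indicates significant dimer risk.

Longest perfect overlap: 5 complementary base pairs; significant dimer risk (threshold 4).

Last 6 bases (5'→3') — forward …GGGTTG, reverse …GCAACC.
Reverse complement of the reverse primer's last 6 bases: GGTTGC; its first k bases are the reverse complement of the reverse primer's last k bases, so a perfect k-base overlap needs the forward primer's last k bases to equal them.
Comparing (forward last k vs required): k=1: G vs G ✓; k=2: TG vs GG ✗; k=3: TTG vs GGT ✗; k=4: GTTG vs GGTT ✗; k=5: GGTTG vs GGTTG ✓; k=6: GGGTTG vs GGTTGC ✗.
Perfect overlaps at k = 1, 5; the largest is 5.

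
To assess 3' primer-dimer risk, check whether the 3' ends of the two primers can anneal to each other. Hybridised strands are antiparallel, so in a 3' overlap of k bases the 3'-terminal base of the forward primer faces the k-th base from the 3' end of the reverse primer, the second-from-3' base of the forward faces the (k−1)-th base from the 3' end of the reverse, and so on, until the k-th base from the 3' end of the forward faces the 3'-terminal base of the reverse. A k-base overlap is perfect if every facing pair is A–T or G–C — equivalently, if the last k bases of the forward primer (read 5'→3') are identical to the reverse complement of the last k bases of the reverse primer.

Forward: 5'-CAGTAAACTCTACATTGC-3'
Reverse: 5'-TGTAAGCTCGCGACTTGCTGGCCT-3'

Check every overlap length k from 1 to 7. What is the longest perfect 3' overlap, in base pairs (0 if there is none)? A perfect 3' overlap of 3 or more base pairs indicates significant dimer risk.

Longest perfect overlap: 0 complementary base pairs; below the dimer-risk threshold (threshold 3).

Last 7 bases (5'→3') — forward …ACATTGC, reverse …CTGGCCT.
Reverse complement of the reverse primer's last 7 bases: AGGCCAG; its first k bases are the reverse complement of the reverse primer's last k bases, so a perfect k-base overlap needs the forward primer's last k bases to equal them.
Comparing (forward last k vs required): k=1: C vs A ✗; k=2: GC vs AG ✗; k=3: TGC vs AGG ✗; k=4: TTGC vs AGGC ✗; k=5: ATTGC vs AGGCC ✗; k=6: CATTGC vs AGGCCA ✗; k=7: ACATTGC vs AGGCCAG ✗.
No overlap length from 1 to 7 is perfect, so the longest perfect 3' overlap is 0.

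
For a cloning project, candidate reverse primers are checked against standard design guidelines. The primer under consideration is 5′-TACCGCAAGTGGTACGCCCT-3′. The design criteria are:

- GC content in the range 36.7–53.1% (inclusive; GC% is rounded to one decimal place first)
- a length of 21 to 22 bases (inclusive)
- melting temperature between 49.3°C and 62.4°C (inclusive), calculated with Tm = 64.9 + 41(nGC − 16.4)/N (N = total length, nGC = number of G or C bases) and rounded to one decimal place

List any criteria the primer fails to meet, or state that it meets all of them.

Base counts: A=4, T=4, G=5, C=7 (length 20).
GC content: GC 12/20 = 60.0%, outside 36.7–53.1% ✗
length: length 20, outside 21–22 ✗
Tm: Tm = 64.9 + 41·(12 − 16.4)/20 = 55.9°C ✓

Fails: GC content, length.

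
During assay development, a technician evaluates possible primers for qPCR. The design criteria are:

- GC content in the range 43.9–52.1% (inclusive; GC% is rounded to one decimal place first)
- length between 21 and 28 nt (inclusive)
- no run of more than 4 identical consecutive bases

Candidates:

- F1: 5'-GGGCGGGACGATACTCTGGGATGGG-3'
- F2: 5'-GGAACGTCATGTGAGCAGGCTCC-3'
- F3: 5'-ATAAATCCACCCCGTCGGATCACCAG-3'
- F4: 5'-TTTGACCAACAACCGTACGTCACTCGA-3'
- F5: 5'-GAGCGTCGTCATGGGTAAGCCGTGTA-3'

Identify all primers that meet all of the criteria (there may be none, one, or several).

F1 (25 nt, A=4 T=4 G=13 C=4): GC 17/25 = 68.0%, outside 43.9–52.1% ✗; length 25 ✓; longest run = 3 ✓ — fails.
F2 (23 nt, A=5 T=4 G=8 C=6): GC 14/23 = 60.9%, outside 43.9–52.1% ✗; length 23 ✓; longest run = 2 ✓ — fails.
F3 (26 nt, A=8 T=4 G=4 C=10): GC 14/26 = 53.8%, outside 43.9–52.1% ✗; length 26 ✓; longest run = 4 ✓ — fails.
F4 (27 nt, A=8 T=6 G=4 C=9): GC 13/27 = 48.1% ✓; length 27 ✓; longest run = 3 ✓ — passes.
F5 (26 nt, A=5 T=6 G=10 C=5): GC 15/26 = 57.7%, outside 43.9–52.1% ✗; length 26 ✓; longest run = 3 ✓ — fails.

F4 only.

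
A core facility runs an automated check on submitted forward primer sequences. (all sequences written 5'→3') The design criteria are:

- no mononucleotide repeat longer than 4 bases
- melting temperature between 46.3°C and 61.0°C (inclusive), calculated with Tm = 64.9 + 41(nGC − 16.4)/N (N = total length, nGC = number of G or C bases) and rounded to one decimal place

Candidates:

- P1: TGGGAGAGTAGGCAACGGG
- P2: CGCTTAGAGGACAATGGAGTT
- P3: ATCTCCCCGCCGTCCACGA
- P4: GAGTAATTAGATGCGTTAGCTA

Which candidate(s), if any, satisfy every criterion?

P1 (19 nt, A=5 T=2 G=10 C=2): longest run = 3 ✓; Tm = 64.9 + 41·(12 − 16.4)/19 = 55.4°C ✓ — passes.
P2 (21 nt, A=6 T=5 G=7 C=3): longest run = 2 ✓; Tm = 64.9 + 41·(10 − 16.4)/21 = 52.4°C ✓ — passes.
P3 (19 nt, A=3 T=3 G=3 C=10): longest run = 4 ✓; Tm = 64.9 + 41·(13 − 16.4)/19 = 57.6°C ✓ — passes.
P4 (22 nt, A=7 T=7 G=6 C=2): longest run = 2 ✓; Tm = 64.9 + 41·(8 − 16.4)/22 = 49.2°C ✓ — passes.

P1, P2, P3 and P4.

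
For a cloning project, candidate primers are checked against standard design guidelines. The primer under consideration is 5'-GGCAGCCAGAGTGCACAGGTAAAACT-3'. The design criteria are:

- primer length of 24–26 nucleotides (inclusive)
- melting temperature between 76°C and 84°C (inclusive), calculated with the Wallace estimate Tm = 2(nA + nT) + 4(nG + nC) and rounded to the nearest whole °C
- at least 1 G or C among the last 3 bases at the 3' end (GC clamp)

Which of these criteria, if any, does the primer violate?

Base counts: A=9, T=3, G=8, C=6 (length 26).
length: length 26 ✓
Tm: Tm = 2·12 + 4·14 = 80°C ✓
GC clamp: 3' end ACT has 1 G/C ✓

Meets all criteria.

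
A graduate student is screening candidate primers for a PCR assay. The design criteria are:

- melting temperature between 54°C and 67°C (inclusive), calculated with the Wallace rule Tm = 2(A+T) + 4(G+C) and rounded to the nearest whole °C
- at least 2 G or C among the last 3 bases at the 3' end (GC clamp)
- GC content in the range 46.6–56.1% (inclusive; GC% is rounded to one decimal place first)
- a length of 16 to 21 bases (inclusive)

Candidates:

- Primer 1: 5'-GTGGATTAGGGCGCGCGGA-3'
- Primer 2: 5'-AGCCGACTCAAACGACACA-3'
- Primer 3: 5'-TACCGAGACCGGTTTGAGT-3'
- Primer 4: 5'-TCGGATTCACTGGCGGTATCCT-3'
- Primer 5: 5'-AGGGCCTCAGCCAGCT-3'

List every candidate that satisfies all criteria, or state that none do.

Primer 1 (19 nt, A=3 T=3 G=10 C=3): Tm = 2·6 + 4·13 = 64°C ✓; 3' end GGA has 2 G/C ✓; GC 13/19 = 68.4%, outside 46.6–56.1% ✗; length 19 ✓ — fails.
Primer 2 (19 nt, A=8 T=1 G=3 C=7): Tm = 2·9 + 4·10 = 58°C ✓; 3' end ACA has 1 G/C, need ≥2 ✗; GC 10/19 = 52.6% ✓; length 19 ✓ — fails.
Primer 3 (19 nt, A=4 T=5 G=6 C=4): Tm = 2·9 + 4·10 = 58°C ✓; 3' end AGT has 1 G/C, need ≥2 ✗; GC 10/19 = 52.6% ✓; length 19 ✓ — fails.
Primer 4 (22 nt, A=3 T=7 G=6 C=6): Tm = 2·10 + 4·12 = 68°C, outside 54–67°C ✗; 3' end CCT has 2 G/C ✓; GC 12/22 = 54.5% ✓; length 22, outside 16–21 ✗ — fails.
Primer 5 (16 nt, A=3 T=2 G=5 C=6): Tm = 2·5 + 4·11 = 54°C ✓; 3' end GCT has 2 G/C ✓; GC 11/16 = 68.8%, outside 46.6–56.1% ✗; length 16 ✓ — fails.

None of the candidates satisfy all criteria.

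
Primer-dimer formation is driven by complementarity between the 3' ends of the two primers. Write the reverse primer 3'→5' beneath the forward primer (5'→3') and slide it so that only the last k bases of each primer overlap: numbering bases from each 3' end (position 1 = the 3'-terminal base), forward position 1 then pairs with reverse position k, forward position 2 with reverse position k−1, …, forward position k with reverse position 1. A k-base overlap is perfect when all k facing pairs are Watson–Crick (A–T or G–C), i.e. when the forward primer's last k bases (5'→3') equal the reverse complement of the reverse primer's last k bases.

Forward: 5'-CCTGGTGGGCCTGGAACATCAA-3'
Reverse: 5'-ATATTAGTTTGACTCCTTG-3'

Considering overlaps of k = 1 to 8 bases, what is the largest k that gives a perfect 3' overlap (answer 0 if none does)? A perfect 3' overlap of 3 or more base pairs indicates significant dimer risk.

Last 8 bases (5'→3') — forward …AACATCAA, reverse …ACTCCTTG.
Reverse complement of the reverse primer's last 8 bases: CAAGGAGT; its first k bases are the reverse complement of the reverse primer's last k bases, so a perfect k-base overlap needs the forward primer's last k bases to equal them.
Comparing (forward last k vs required): k=1: A vs C ✗; k=2: AA vs CA ✗; k=3: CAA vs CAA ✓; k=4: TCAA vs CAAG ✗; k=5: ATCAA vs CAAGG ✗; k=6: CATCAA vs CAAGGA ✗; k=7: ACATCAA vs CAAGGAG ✗; k=8: AACATCAA vs CAAGGAGT ✗.
Only k = 3 is perfect, so the longest perfect 3' overlap is 3.

Longest perfect overlap: 3 complementary base pairs; significant dimer risk (threshold 3).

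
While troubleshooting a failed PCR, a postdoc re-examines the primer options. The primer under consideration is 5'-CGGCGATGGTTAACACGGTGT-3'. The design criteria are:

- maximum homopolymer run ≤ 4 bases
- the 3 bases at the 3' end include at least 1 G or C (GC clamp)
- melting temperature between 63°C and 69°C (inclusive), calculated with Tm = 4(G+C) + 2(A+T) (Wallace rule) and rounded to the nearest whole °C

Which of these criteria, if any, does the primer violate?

Meets all criteria.

Base counts: A=4, T=5, G=8, C=4 (length 21).
homopolymer run: longest run = 2 ✓
GC clamp: 3' end TGT has 1 G/C ✓
Tm: Tm = 2·9 + 4·12 = 66°C ✓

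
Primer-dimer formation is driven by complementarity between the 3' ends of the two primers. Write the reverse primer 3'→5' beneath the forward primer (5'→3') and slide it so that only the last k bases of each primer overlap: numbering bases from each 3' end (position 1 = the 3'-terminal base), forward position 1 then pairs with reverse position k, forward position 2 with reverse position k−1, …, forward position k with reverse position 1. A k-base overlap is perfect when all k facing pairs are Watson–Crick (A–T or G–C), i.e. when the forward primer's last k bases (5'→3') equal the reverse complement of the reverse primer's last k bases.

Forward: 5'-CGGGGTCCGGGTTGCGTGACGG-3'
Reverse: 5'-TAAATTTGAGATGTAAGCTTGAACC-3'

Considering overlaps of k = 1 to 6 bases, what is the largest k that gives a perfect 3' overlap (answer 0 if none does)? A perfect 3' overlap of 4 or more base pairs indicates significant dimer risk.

Last 6 bases (5'→3') — forward …TGACGG, reverse …TGAACC.
Reverse complement of the reverse primer's last 6 bases: GGTTCA; its first k bases are the reverse complement of the reverse primer's last k bases, so a perfect k-base overlap needs the forward primer's last k bases to equal them.
Comparing (forward last k vs required): k=1: G vs G ✓; k=2: GG vs GG ✓; k=3: CGG vs GGT ✗; k=4: ACGG vs GGTT ✗; k=5: GACGG vs GGTTC ✗; k=6: TGACGG vs GGTTCA ✗.
Perfect overlaps at k = 1, 2; the largest is 2.

Longest perfect overlap: 2 complementary base pairs; below the dimer-risk threshold (threshold 4).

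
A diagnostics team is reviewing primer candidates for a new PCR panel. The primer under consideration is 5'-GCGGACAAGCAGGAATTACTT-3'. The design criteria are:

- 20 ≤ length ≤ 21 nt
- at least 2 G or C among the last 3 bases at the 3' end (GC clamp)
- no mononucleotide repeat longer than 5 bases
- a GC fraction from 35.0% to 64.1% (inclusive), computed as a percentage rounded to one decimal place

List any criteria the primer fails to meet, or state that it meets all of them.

Fails: GC clamp.

Base counts: A=7, T=4, G=6, C=4 (length 21).
length: length 21 ✓
GC clamp: 3' end CTT has 1 G/C, need ≥2 ✗
homopolymer run: longest run = 2 ✓
GC content: GC 10/21 = 47.6% ✓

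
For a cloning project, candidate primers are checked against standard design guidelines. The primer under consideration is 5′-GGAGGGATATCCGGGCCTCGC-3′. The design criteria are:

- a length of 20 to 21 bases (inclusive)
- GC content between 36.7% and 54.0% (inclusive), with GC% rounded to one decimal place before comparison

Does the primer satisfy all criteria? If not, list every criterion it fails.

Fails: GC content.

Base counts: A=3, T=3, G=9, C=6 (length 21).
length: length 21 ✓
GC content: GC 15/21 = 71.4%, outside 36.7–54.0% ✗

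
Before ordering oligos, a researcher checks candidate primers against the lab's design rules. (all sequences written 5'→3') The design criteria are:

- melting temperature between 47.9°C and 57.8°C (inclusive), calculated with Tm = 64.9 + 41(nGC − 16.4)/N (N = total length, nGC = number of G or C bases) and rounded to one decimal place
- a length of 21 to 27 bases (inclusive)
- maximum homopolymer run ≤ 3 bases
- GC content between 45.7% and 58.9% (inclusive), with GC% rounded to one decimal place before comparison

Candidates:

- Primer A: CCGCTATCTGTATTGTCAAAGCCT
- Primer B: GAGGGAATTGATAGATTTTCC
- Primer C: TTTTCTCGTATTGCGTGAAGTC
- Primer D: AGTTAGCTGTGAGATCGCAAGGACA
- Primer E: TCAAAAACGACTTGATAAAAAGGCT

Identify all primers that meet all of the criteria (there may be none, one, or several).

Primer A and Primer D.

Primer A (24 nt, A=5 T=8 G=4 C=7): Tm = 64.9 + 41·(11 − 16.4)/24 = 55.7°C ✓; length 24 ✓; longest run = 3 ✓; GC 11/24 = 45.8% ✓ — passes.
Primer B (21 nt, A=6 T=7 G=6 C=2): Tm = 64.9 + 41·(8 − 16.4)/21 = 48.5°C ✓; length 21 ✓; longest run = 4, exceeds 3 ✗; GC 8/21 = 38.1%, outside 45.7–58.9% ✗ — fails.
Primer C (22 nt, A=3 T=10 G=5 C=4): Tm = 64.9 + 41·(9 − 16.4)/22 = 51.1°C ✓; length 22 ✓; longest run = 4, exceeds 3 ✗; GC 9/22 = 40.9%, outside 45.7–58.9% ✗ — fails.
Primer D (25 nt, A=8 T=5 G=8 C=4): Tm = 64.9 + 41·(12 − 16.4)/25 = 57.7°C ✓; length 25 ✓; longest run = 2 ✓; GC 12/25 = 48.0% ✓ — passes.
Primer E (25 nt, A=12 T=5 G=4 C=4): Tm = 64.9 + 41·(8 − 16.4)/25 = 51.1°C ✓; length 25 ✓; longest run = 5, exceeds 3 ✗; GC 8/25 = 32.0%, outside 45.7–58.9% ✗ — fails.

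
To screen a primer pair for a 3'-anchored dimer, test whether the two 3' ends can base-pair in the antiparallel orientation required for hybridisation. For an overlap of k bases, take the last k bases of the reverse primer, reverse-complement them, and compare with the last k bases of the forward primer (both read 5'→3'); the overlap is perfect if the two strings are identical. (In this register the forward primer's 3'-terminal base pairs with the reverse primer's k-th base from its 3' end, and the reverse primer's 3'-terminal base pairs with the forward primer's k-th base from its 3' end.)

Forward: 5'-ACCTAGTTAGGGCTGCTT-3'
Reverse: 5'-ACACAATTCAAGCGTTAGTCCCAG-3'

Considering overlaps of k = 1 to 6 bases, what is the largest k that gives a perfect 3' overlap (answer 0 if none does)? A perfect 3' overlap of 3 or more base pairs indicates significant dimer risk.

Longest perfect overlap: 0 complementary base pairs; below the dimer-risk threshold (threshold 3).

Last 6 bases (5'→3') — forward …CTGCTT, reverse …TCCCAG.
Reverse complement of the reverse primer's last 6 bases: CTGGGA; its first k bases are the reverse complement of the reverse primer's last k bases, so a perfect k-base overlap needs the forward primer's last k bases to equal them.
Comparing (forward last k vs required): k=1: T vs C ✗; k=2: TT vs CT ✗; k=3: CTT vs CTG ✗; k=4: GCTT vs CTGG ✗; k=5: TGCTT vs CTGGG ✗; k=6: CTGCTT vs CTGGGA ✗.
No overlap length from 1 to 6 is perfect, so the longest perfect 3' overlap is 0.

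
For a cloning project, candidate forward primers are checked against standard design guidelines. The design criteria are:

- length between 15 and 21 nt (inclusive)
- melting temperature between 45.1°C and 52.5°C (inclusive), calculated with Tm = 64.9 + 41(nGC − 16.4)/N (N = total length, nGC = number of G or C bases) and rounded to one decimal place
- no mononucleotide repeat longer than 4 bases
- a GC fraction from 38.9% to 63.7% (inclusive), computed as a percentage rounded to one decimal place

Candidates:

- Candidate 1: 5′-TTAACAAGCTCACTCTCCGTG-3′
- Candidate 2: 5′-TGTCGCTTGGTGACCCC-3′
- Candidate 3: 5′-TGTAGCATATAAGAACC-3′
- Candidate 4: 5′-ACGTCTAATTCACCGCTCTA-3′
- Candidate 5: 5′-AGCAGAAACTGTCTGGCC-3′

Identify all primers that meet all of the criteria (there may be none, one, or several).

Candidate 1 (21 nt, A=5 T=6 G=3 C=7): length 21 ✓; Tm = 64.9 + 41·(10 − 16.4)/21 = 52.4°C ✓; longest run = 2 ✓; GC 10/21 = 47.6% ✓ — passes.
Candidate 2 (17 nt, A=1 T=5 G=5 C=6): length 17 ✓; Tm = 64.9 + 41·(11 − 16.4)/17 = 51.9°C ✓; longest run = 4 ✓; GC 11/17 = 64.7%, outside 38.9–63.7% ✗ — fails.
Candidate 3 (17 nt, A=7 T=4 G=3 C=3): length 17 ✓; Tm = 64.9 + 41·(6 − 16.4)/17 = 39.8°C, outside 45.1–52.5°C ✗; longest run = 2 ✓; GC 6/17 = 35.3%, outside 38.9–63.7% ✗ — fails.
Candidate 4 (20 nt, A=5 T=6 G=2 C=7): length 20 ✓; Tm = 64.9 + 41·(9 − 16.4)/20 = 49.7°C ✓; longest run = 2 ✓; GC 9/20 = 45.0% ✓ — passes.
Candidate 5 (18 nt, A=5 T=3 G=5 C=5): length 18 ✓; Tm = 64.9 + 41·(10 − 16.4)/18 = 50.3°C ✓; longest run = 3 ✓; GC 10/18 = 55.6% ✓ — passes.

Candidate 1, Candidate 4 and Candidate 5.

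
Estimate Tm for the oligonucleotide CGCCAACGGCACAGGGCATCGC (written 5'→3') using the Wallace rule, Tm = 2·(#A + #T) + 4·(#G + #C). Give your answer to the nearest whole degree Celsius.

76°C

Base counts: A=5, T=1, G=7, C=9 (length 22).
Tm = 2·(5+1) + 4·(7+9) = 2·6 + 4·16 = 12 + 64 = 76°C.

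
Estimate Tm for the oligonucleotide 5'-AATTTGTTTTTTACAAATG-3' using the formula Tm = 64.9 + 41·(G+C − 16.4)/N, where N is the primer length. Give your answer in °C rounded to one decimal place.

36.0°C

Base counts: A=6, T=10, G=2, C=1; G+C = 3, N = 19.
Tm = 64.9 + 41·(3 − 16.4)/19 = 64.9 + -549.40/19 = 36.0°C.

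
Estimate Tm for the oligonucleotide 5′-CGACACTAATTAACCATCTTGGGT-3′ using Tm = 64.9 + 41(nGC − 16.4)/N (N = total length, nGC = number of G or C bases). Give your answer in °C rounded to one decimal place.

Base counts: A=7, T=7, G=4, C=6; G+C = 10, N = 24.
Tm = 64.9 + 41·(10 − 16.4)/24 = 64.9 + -262.40/24 = 54.0°C.

54.0°C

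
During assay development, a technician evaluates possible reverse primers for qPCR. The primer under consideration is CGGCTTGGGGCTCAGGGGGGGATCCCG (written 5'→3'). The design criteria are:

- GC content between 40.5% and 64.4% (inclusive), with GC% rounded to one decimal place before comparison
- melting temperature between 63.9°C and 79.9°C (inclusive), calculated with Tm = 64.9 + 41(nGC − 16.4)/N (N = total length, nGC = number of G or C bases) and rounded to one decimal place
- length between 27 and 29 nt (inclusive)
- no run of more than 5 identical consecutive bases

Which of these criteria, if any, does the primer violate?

Base counts: A=2, T=4, G=14, C=7 (length 27).
GC content: GC 21/27 = 77.8%, outside 40.5–64.4% ✗
Tm: Tm = 64.9 + 41·(21 − 16.4)/27 = 71.9°C ✓
length: length 27 ✓
homopolymer run: longest run = 7, exceeds 5 ✗

Fails: GC content, homopolymer run.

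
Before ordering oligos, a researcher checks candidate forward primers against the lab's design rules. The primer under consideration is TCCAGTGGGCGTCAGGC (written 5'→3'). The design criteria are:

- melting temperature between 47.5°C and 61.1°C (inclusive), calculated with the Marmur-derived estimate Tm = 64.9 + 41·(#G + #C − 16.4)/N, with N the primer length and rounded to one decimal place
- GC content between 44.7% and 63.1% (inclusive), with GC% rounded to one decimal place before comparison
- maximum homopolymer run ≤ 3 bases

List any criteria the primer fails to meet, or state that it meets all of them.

Base counts: A=2, T=3, G=7, C=5 (length 17).
Tm: Tm = 64.9 + 41·(12 − 16.4)/17 = 54.3°C ✓
GC content: GC 12/17 = 70.6%, outside 44.7–63.1% ✗
homopolymer run: longest run = 3 ✓

Fails: GC content.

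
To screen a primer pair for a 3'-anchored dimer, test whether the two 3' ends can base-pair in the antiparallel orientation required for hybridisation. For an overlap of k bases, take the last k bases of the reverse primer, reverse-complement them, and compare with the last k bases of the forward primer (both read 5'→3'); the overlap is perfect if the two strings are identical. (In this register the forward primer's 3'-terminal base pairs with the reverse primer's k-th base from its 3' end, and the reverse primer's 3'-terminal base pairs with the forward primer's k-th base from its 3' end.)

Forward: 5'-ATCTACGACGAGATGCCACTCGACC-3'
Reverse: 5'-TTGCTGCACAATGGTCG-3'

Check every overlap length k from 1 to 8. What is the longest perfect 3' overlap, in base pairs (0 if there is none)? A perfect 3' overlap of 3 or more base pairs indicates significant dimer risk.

Last 8 bases (5'→3') — forward …ACTCGACC, reverse …AATGGTCG.
Reverse complement of the reverse primer's last 8 bases: CGACCATT; its first k bases are the reverse complement of the reverse primer's last k bases, so a perfect k-base overlap needs the forward primer's last k bases to equal them.
Comparing (forward last k vs required): k=1: C vs C ✓; k=2: CC vs CG ✗; k=3: ACC vs CGA ✗; k=4: GACC vs CGAC ✗; k=5: CGACC vs CGACC ✓; k=6: TCGACC vs CGACCA ✗; k=7: CTCGACC vs CGACCAT ✗; k=8: ACTCGACC vs CGACCATT ✗.
Perfect overlaps at k = 1, 5; the largest is 5.

Longest perfect overlap: 5 complementary base pairs; significant dimer risk (threshold 3).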